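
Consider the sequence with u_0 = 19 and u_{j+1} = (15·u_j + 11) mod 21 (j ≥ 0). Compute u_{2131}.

17

u_0 = 19; u_1 = 2; u_2 = 20; u_3 = 17; u_4 = 14; u_5 = 11; u_6 = 8; u_7 = 5; u_8 = 2.
Since u_8 = u_1 = 2, the sequence is eventually periodic: after a pre-period of length 1 it cycles with period 7.
For j ≥ 1, u_j depends only on (j - 1) mod 7. (2131 - 1) mod 7 = 2, so u_{2131} = u_3 = 17.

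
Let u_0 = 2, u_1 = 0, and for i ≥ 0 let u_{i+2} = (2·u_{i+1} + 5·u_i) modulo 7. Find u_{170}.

3

Computing terms: u_0 = 2,  u_1 = 0,  u_2 = 3,  u_3 = 6,  u_4 = 6,  u_5 = 0,  u_6 = 2,  u_7 = 4,  u_8 = 4,  u_9 = 0,  u_{10} = 6,  u_{11} = 5,  u_{12} = 5,  u_{13} = 0,  u_{14} = 4,  u_{15} = 1,  u_{16} = 1,  u_{17} = 0,  u_{18} = 5,  u_{19} = 3,  u_{20} = 3,  u_{21} = 0,  u_{22} = 1,  u_{23} = 2,  u_{24} = 2,  u_{25} = 0.
The sequence repeats with period 24.
So u_{170} = u_{0 + ((170-0) mod 24)} = u_2 = 3.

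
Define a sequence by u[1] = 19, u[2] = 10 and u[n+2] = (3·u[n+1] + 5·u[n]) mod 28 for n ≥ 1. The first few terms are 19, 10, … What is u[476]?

Computing terms: u[1] = 19,  u[2] = 10,  u[3] = 13,  u[4] = 5,  u[5] = 24,  u[6] = 13,  u[7] = 19,  u[8] = 10.
The sequence repeats with period 6.
So u[476] = u[1 + ((476-1) mod 6)] = u[2] = 10.

10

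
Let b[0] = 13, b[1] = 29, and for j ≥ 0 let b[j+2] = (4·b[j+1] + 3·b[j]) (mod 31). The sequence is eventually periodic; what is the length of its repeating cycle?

We have b[0] = 13; b[1] = 29; b[2] = 0; b[3] = 25; b[4] = 7; b[5] = 10; b[6] = 30; b[7] = 26; b[8] = 8; b[9] = 17; b[10] = 30; b[11] = 16; b[12] = 30; b[13] = 13; b[14] = 18; b[15] = 18; b[16] = 2; b[17] = 0; b[18] = 6; b[19] = 24; b[20] = 21; b[21] = 1; b[22] = 5; b[23] = 23; b[24] = 14; b[25] = 1; b[26] = 15; b[27] = 1; b[28] = 18; b[29] = 13; b[30] = 13; b[31] = 29.
The sequence repeats with period 30.

30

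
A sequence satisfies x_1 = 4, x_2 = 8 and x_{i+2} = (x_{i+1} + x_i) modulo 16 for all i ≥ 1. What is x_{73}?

4

Computing terms: x_1 = 4, x_2 = 8, x_3 = 12, x_4 = 4, x_5 = 0, x_6 = 4, x_7 = 4, x_8 = 8.
Since (x_7, x_8) = (x_1, x_2) = (4, 8) (two consecutive terms determine the rest), the sequence is periodic with period 6.
So x_{73} = x_{1 + ((73-1) mod 6)} = x_1 = 4.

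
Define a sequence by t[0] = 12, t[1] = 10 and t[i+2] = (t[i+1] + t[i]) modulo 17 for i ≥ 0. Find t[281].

14

Computing terms: t[0] = 12, t[1] = 10, t[2] = 5, t[3] = 15, t[4] = 3, t[5] = 1, t[6] = 4, t[7] = 5, t[8] = 9, t[9] = 14, t[10] = 6, t[11] = 3, t[12] = 9, t[13] = 12, t[14] = 4, t[15] = 16, t[16] = 3, t[17] = 2, t[18] = 5, t[19] = 7, t[20] = 12, t[21] = 2, t[22] = 14, t[23] = 16, t[24] = 13, t[25] = 12, t[26] = 8, t[27] = 3, t[28] = 11, t[29] = 14, t[30] = 8, t[31] = 5, t[32] = 13, t[33] = 1, t[34] = 14, t[35] = 15, t[36] = 12, t[37] = 10.
The sequence repeats with period 36.
So t[281] = t[0 + ((281-0) mod 36)] = t[29] = 14.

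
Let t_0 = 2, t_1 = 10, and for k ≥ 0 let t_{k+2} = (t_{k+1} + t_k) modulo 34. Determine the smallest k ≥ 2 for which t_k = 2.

We have t_0 = 2; t_1 = 10; t_2 = 12; t_3 = 22; t_4 = 0; t_5 = 22; t_6 = 22; t_7 = 10; t_8 = 32; t_9 = 8; t_{10} = 6; t_{11} = 14; t_{12} = 20; t_{13} = 0; t_{14} = 20; t_{15} = 20; t_{16} = 6; t_{17} = 26; t_{18} = 32; t_{19} = 24; t_{20} = 22; t_{21} = 12; t_{22} = 0; t_{23} = 12; t_{24} = 12; t_{25} = 24; t_{26} = 2; t_{27} = 26; t_{28} = 28; t_{29} = 20; t_{30} = 14; t_{31} = 0; t_{32} = 14; t_{33} = 14; t_{34} = 28; t_{35} = 8; t_{36} = 2; t_{37} = 10.
Since (t_{36}, t_{37}) = (t_0, t_1) = (2, 10) (two consecutive terms determine the rest), the sequence is periodic with period 36.
The value 2 first appears (with k ≥ 2) at t_{26}.

26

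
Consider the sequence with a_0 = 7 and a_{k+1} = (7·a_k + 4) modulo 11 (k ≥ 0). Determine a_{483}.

0

We have a_0 = 7, a_1 = 9, a_2 = 1, a_3 = 0, a_4 = 4, a_5 = 10, a_6 = 8, a_7 = 5, a_8 = 6, a_9 = 2, a_{10} = 7.
The sequence repeats with period 10.
So a_{483} = a_{0 + ((483-0) mod 10)} = a_3 = 0.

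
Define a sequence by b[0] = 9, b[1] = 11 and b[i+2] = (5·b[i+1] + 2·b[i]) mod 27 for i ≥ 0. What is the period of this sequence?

9

Listing terms: b[0] = 9; b[1] = 11; b[2] = 19; b[3] = 9; b[4] = 2; b[5] = 1; b[6] = 9; b[7] = 20; b[8] = 10; b[9] = 9; b[10] = 11.
The sequence repeats with period 9.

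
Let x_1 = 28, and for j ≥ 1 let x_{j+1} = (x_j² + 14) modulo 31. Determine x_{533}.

2

x_1 = 28,  x_2 = 23,  x_3 = 16,  x_4 = 22,  x_5 = 2,  x_6 = 18,  x_7 = 28.
The sequence repeats with period 6.
(533 - 1) mod 6 = 4, so x_{533} = x_5 = 2.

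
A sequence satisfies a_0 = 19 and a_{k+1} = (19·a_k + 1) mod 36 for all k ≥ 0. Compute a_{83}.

We have a_0 = 19,  a_1 = 2,  a_2 = 3,  a_3 = 22,  a_4 = 23,  a_5 = 6,  a_6 = 7,  a_7 = 26,  a_8 = 27,  a_9 = 10,  a_{10} = 11,  a_{11} = 30,  a_{12} = 31,  a_{13} = 14,  a_{14} = 15,  a_{15} = 34,  a_{16} = 35,  a_{17} = 18,  a_{18} = 19.
Since a_{18} = a_0 = 19, the sequence is periodic with period 18.
So a_{83} = a_{0 + ((83-0) mod 18)} = a_{11} = 30.

30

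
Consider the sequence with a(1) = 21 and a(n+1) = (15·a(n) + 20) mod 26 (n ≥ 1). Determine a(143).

13

We have a(1) = 21, a(2) = 23, a(3) = 1, a(4) = 9, a(5) = 25, a(6) = 5, a(7) = 17, a(8) = 15, a(9) = 11, a(10) = 3, a(11) = 13, a(12) = 7, a(13) = 21.
Since a(13) = a(1) = 21, the sequence is periodic with period 12.
So a(143) = a(1 + ((143-1) mod 12)) = a(11) = 13.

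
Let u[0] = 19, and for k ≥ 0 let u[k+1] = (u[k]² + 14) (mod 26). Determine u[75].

13

Computing terms: u[0] = 19, u[1] = 11, u[2] = 5, u[3] = 13, u[4] = 1, u[5] = 15, u[6] = 5.
Since u[6] = u[2] = 5, the sequence is eventually periodic: after a pre-period of length 2 it cycles with period 4.
For k ≥ 2, u[k] depends only on (k - 2) mod 4. (75 - 2) mod 4 = 1, so u[75] = u[3] = 13.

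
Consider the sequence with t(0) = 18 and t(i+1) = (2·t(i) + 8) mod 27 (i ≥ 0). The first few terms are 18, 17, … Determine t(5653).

17

Listing terms: t(0) = 18, t(1) = 17, t(2) = 15, t(3) = 11, t(4) = 3, t(5) = 14, t(6) = 9, t(7) = 26, t(8) = 6, t(9) = 20, t(10) = 21, t(11) = 23, t(12) = 0, t(13) = 8, t(14) = 24, t(15) = 2, t(16) = 12, t(17) = 5, t(18) = 18.
The sequence repeats with period 18.
So t(5653) = t(0 + ((5653-0) mod 18)) = t(1) = 17.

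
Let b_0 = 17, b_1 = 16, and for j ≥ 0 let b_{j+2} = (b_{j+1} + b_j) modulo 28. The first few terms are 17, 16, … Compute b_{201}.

5

We have b_0 = 17; b_1 = 16; b_2 = 5; b_3 = 21; b_4 = 26; b_5 = 19; b_6 = 17; b_7 = 8; b_8 = 25; b_9 = 5; b_{10} = 2; b_{11} = 7; b_{12} = 9; b_{13} = 16; b_{14} = 25; b_{15} = 13; b_{16} = 10; b_{17} = 23; b_{18} = 5; b_{19} = 0; b_{20} = 5; b_{21} = 5; b_{22} = 10; b_{23} = 15; b_{24} = 25; b_{25} = 12; b_{26} = 9; b_{27} = 21; b_{28} = 2; b_{29} = 23; b_{30} = 25; b_{31} = 20; b_{32} = 17; b_{33} = 9; b_{34} = 26; b_{35} = 7; b_{36} = 5; b_{37} = 12; b_{38} = 17; b_{39} = 1; b_{40} = 18; b_{41} = 19; b_{42} = 9; b_{43} = 0; b_{44} = 9; b_{45} = 9; b_{46} = 18; b_{47} = 27; b_{48} = 17; b_{49} = 16.
The sequence repeats with period 48.
(201 - 0) mod 48 = 9, so b_{201} = b_9 = 5.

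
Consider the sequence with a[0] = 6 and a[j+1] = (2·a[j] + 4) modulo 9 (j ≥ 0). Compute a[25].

7

We have a[0] = 6, a[1] = 7, a[2] = 0, a[3] = 4, a[4] = 3, a[5] = 1, a[6] = 6.
The sequence repeats with period 6.
So a[25] = a[0 + ((25-0) mod 6)] = a[1] = 7.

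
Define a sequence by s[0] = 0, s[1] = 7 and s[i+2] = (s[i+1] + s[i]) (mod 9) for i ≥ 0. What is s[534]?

2

s[0] = 0; s[1] = 7; s[2] = 7; s[3] = 5; s[4] = 3; s[5] = 8; s[6] = 2; s[7] = 1; s[8] = 3; s[9] = 4; s[10] = 7; s[11] = 2; s[12] = 0; s[13] = 2; s[14] = 2; s[15] = 4; s[16] = 6; s[17] = 1; s[18] = 7; s[19] = 8; s[20] = 6; s[21] = 5; s[22] = 2; s[23] = 7; s[24] = 0; s[25] = 7.
Since (s[24], s[25]) = (s[0], s[1]) = (0, 7) (two consecutive terms determine the rest), the sequence is periodic with period 24.
So s[534] = s[0 + ((534-0) mod 24)] = s[6] = 2.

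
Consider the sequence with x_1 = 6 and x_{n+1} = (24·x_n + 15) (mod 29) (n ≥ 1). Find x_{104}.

x_1 = 6,  x_2 = 14,  x_3 = 3,  x_4 = 0,  x_5 = 15,  x_6 = 27,  x_7 = 25,  x_8 = 6.
The sequence repeats with period 7.
So x_{104} = x_{1 + ((104-1) mod 7)} = x_6 = 27.

27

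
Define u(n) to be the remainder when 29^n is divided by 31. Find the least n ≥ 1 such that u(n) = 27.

7

We have u(0) = 1; u(1) = 29; u(2) = 4; u(3) = 23; u(4) = 16; u(5) = 30; u(6) = 2; u(7) = 27; u(8) = 8; u(9) = 15; u(10) = 1.
The sequence repeats with period 10.
The value 27 first appears (with n ≥ 1) at u(7).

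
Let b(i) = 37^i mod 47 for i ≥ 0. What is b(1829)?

32

Computing terms: b(0) = 1, b(1) = 37, b(2) = 6, b(3) = 34, b(4) = 36, b(5) = 16, b(6) = 28, b(7) = 2, b(8) = 27, b(9) = 12, b(10) = 21, b(11) = 25, b(12) = 32, b(13) = 9, b(14) = 4, b(15) = 7, b(16) = 24, b(17) = 42, b(18) = 3, b(19) = 17, b(20) = 18, b(21) = 8, b(22) = 14, b(23) = 1.
Since b(23) = b(0) = 1, the sequence is periodic with period 23.
(1829 - 0) mod 23 = 12, so b(1829) = b(12) = 32.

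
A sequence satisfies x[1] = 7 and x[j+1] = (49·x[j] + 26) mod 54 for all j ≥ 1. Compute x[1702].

7

We have x[1] = 7,  x[2] = 45,  x[3] = 17,  x[4] = 49,  x[5] = 51,  x[6] = 41,  x[7] = 37,  x[8] = 3,  x[9] = 11,  x[10] = 25,  x[11] = 9,  x[12] = 35,  x[13] = 13,  x[14] = 15,  x[15] = 5,  x[16] = 1,  x[17] = 21,  x[18] = 29,  x[19] = 43,  x[20] = 27,  x[21] = 53,  x[22] = 31,  x[23] = 33,  x[24] = 23,  x[25] = 19,  x[26] = 39,  x[27] = 47,  x[28] = 7.
The sequence repeats with period 27.
So x[1702] = x[1 + ((1702-1) mod 27)] = x[1] = 7.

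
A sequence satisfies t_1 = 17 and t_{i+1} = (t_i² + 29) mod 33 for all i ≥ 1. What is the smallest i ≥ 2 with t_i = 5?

7

t_1 = 17; t_2 = 21; t_3 = 8; t_4 = 27; t_5 = 32; t_6 = 30; t_7 = 5; t_8 = 21.
Since t_8 = t_2 = 21, the sequence is eventually periodic: after a pre-period of length 1 it cycles with period 6.
The value 5 first appears (with i ≥ 2) at t_7.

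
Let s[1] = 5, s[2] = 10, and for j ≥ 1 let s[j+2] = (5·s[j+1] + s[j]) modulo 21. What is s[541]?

19

s[1] = 5,  s[2] = 10,  s[3] = 13,  s[4] = 12,  s[5] = 10,  s[6] = 20,  s[7] = 5,  s[8] = 3,  s[9] = 20,  s[10] = 19,  s[11] = 10,  s[12] = 6,  s[13] = 19,  s[14] = 17,  s[15] = 20,  s[16] = 12,  s[17] = 17,  s[18] = 13,  s[19] = 19,  s[20] = 3,  s[21] = 13,  s[22] = 5,  s[23] = 17,  s[24] = 6,  s[25] = 5,  s[26] = 10.
The sequence repeats with period 24.
(541 - 1) mod 24 = 12, so s[541] = s[13] = 19.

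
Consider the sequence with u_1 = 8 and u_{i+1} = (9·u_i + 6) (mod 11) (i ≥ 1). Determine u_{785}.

10

Listing terms: u_1 = 8, u_2 = 1, u_3 = 4, u_4 = 9, u_5 = 10, u_6 = 8.
The sequence repeats with period 5.
So u_{785} = u_{1 + ((785-1) mod 5)} = u_5 = 10.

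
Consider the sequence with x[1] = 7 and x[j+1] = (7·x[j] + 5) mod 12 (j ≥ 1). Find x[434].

x[1] = 7,  x[2] = 6,  x[3] = 11,  x[4] = 10,  x[5] = 3,  x[6] = 2,  x[7] = 7.
The sequence repeats with period 6.
So x[434] = x[1 + ((434-1) mod 6)] = x[2] = 6.

6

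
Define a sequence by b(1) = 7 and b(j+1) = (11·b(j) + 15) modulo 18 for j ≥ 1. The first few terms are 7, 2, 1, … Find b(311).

Computing terms: b(1) = 7; b(2) = 2; b(3) = 1; b(4) = 8; b(5) = 13; b(6) = 14; b(7) = 7.
The sequence repeats with period 6.
(311 - 1) mod 6 = 4, so b(311) = b(5) = 13.

13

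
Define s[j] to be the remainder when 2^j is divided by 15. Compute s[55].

We have s[0] = 1; s[1] = 2; s[2] = 4; s[3] = 8; s[4] = 1.
The sequence repeats with period 4.
(55 - 0) mod 4 = 3, so s[55] = s[3] = 8.

8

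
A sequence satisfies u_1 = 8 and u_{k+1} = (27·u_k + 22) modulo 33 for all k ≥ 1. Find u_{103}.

13

Computing terms: u_1 = 8, u_2 = 7, u_3 = 13, u_4 = 10, u_5 = 28, u_6 = 19, u_7 = 7.
Since u_7 = u_2 = 7, the sequence is eventually periodic: after a pre-period of length 1 it cycles with period 5.
For k ≥ 2, u_k depends only on (k - 2) mod 5. (103 - 2) mod 5 = 1, so u_{103} = u_3 = 13.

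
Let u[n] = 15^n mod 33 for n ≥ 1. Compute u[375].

Computing terms: u[1] = 15,  u[2] = 27,  u[3] = 9,  u[4] = 3,  u[5] = 12,  u[6] = 15.
Since u[6] = u[1] = 15, the sequence is periodic with period 5.
So u[375] = u[1 + ((375-1) mod 5)] = u[5] = 12.

12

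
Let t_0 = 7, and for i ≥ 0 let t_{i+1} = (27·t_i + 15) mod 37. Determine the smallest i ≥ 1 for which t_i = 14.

4

Computing terms: t_0 = 7,  t_1 = 19,  t_2 = 10,  t_3 = 26,  t_4 = 14,  t_5 = 23,  t_6 = 7.
Since t_6 = t_0 = 7, the sequence is periodic with period 6.
The value 14 first appears (with i ≥ 1) at t_4.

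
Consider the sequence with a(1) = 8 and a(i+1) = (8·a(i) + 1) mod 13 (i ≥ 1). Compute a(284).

a(1) = 8,  a(2) = 0,  a(3) = 1,  a(4) = 9,  a(5) = 8.
The sequence repeats with period 4.
(284 - 1) mod 4 = 3, so a(284) = a(4) = 9.

9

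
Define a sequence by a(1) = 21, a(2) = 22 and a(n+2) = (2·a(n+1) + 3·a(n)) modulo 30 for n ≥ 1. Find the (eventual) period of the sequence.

a(1) = 21,  a(2) = 22,  a(3) = 17,  a(4) = 10,  a(5) = 11,  a(6) = 22,  a(7) = 17.
Since (a(6), a(7)) = (a(2), a(3)) = (22, 17) (two consecutive terms determine the rest), the sequence is eventually periodic: after a pre-period of length 1 it cycles with period 4.

4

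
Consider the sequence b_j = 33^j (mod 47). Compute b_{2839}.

38

b_1 = 33, b_2 = 8, b_3 = 29, b_4 = 17, b_5 = 44, b_6 = 42, b_7 = 23, b_8 = 7, b_9 = 43, b_{10} = 9, b_{11} = 15, b_{12} = 25, b_{13} = 26, b_{14} = 12, b_{15} = 20, b_{16} = 2, b_{17} = 19, b_{18} = 16, b_{19} = 11, b_{20} = 34, b_{21} = 41, b_{22} = 37, b_{23} = 46, b_{24} = 14, b_{25} = 39, b_{26} = 18, b_{27} = 30, b_{28} = 3, b_{29} = 5, b_{30} = 24, b_{31} = 40, b_{32} = 4, b_{33} = 38, b_{34} = 32, b_{35} = 22, b_{36} = 21, b_{37} = 35, b_{38} = 27, b_{39} = 45, b_{40} = 28, b_{41} = 31, b_{42} = 36, b_{43} = 13, b_{44} = 6, b_{45} = 10, b_{46} = 1, b_{47} = 33.
Since b_{47} = b_1 = 33, the sequence is periodic with period 46.
So b_{2839} = b_{1 + ((2839-1) mod 46)} = b_{33} = 38.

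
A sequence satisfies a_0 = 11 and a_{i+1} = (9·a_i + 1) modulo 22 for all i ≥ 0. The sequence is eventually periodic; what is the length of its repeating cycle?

We have a_0 = 11,  a_1 = 12,  a_2 = 21,  a_3 = 14,  a_4 = 17,  a_5 = 0,  a_6 = 1,  a_7 = 10,  a_8 = 3,  a_9 = 6,  a_{10} = 11.
Since a_{10} = a_0 = 11, the sequence is periodic with period 10.

10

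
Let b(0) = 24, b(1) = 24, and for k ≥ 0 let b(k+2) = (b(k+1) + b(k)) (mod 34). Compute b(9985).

4

b(0) = 24,  b(1) = 24,  b(2) = 14,  b(3) = 4,  b(4) = 18,  b(5) = 22,  b(6) = 6,  b(7) = 28,  b(8) = 0,  b(9) = 28,  b(10) = 28,  b(11) = 22,  b(12) = 16,  b(13) = 4,  b(14) = 20,  b(15) = 24,  b(16) = 10,  b(17) = 0,  b(18) = 10,  b(19) = 10,  b(20) = 20,  b(21) = 30,  b(22) = 16,  b(23) = 12,  b(24) = 28,  b(25) = 6,  b(26) = 0,  b(27) = 6,  b(28) = 6,  b(29) = 12,  b(30) = 18,  b(31) = 30,  b(32) = 14,  b(33) = 10,  b(34) = 24,  b(35) = 0,  b(36) = 24,  b(37) = 24.
Since (b(36), b(37)) = (b(0), b(1)) = (24, 24) (two consecutive terms determine the rest), the sequence is periodic with period 36.
(9985 - 0) mod 36 = 13, so b(9985) = b(13) = 4.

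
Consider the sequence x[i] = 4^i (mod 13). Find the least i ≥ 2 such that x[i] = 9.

Listing terms: x[1] = 4; x[2] = 3; x[3] = 12; x[4] = 9; x[5] = 10; x[6] = 1; x[7] = 4.
Since x[7] = x[1] = 4, the sequence is periodic with period 6.
The value 9 first appears (with i ≥ 2) at x[4].

4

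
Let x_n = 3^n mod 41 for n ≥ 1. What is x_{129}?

3

We have x_1 = 3,  x_2 = 9,  x_3 = 27,  x_4 = 40,  x_5 = 38,  x_6 = 32,  x_7 = 14,  x_8 = 1,  x_9 = 3.
The sequence repeats with period 8.
So x_{129} = x_{1 + ((129-1) mod 8)} = x_1 = 3.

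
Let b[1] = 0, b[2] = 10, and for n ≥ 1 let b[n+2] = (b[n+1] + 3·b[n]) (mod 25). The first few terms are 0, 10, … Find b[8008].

10

We have b[1] = 0; b[2] = 10; b[3] = 10; b[4] = 15; b[5] = 20; b[6] = 15; b[7] = 0; b[8] = 20; b[9] = 20; b[10] = 5; b[11] = 15; b[12] = 5; b[13] = 0; b[14] = 15; b[15] = 15; b[16] = 10; b[17] = 5; b[18] = 10; b[19] = 0; b[20] = 5; b[21] = 5; b[22] = 20; b[23] = 10; b[24] = 20; b[25] = 0; b[26] = 10.
Since (b[25], b[26]) = (b[1], b[2]) = (0, 10) (two consecutive terms determine the rest), the sequence is periodic with period 24.
So b[8008] = b[1 + ((8008-1) mod 24)] = b[16] = 10.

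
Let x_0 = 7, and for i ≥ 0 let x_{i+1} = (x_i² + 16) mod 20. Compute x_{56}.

1

Listing terms: x_0 = 7, x_1 = 5, x_2 = 1, x_3 = 17, x_4 = 5.
Since x_4 = x_1 = 5, the sequence is eventually periodic: after a pre-period of length 1 it cycles with period 3.
For i ≥ 1, x_i depends only on (i - 1) mod 3. (56 - 1) mod 3 = 1, so x_{56} = x_2 = 1.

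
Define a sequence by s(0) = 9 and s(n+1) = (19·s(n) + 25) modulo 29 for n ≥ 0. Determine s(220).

Computing terms: s(0) = 9; s(1) = 22; s(2) = 8; s(3) = 3; s(4) = 24; s(5) = 17; s(6) = 0; s(7) = 25; s(8) = 7; s(9) = 13; s(10) = 11; s(11) = 2; s(12) = 5; s(13) = 4; s(14) = 14; s(15) = 1; s(16) = 15; s(17) = 20; s(18) = 28; s(19) = 6; s(20) = 23; s(21) = 27; s(22) = 16; s(23) = 10; s(24) = 12; s(25) = 21; s(26) = 18; s(27) = 19; s(28) = 9.
The sequence repeats with period 28.
(220 - 0) mod 28 = 24, so s(220) = s(24) = 12.

12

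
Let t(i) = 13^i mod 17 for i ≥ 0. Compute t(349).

13

t(0) = 1, t(1) = 13, t(2) = 16, t(3) = 4, t(4) = 1.
Since t(4) = t(0) = 1, the sequence is periodic with period 4.
(349 - 0) mod 4 = 1, so t(349) = t(1) = 13.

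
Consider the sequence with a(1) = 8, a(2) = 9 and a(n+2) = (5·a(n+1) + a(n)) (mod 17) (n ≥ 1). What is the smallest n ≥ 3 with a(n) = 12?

5

Computing terms: a(1) = 8; a(2) = 9; a(3) = 2; a(4) = 2; a(5) = 12; a(6) = 11; a(7) = 16; a(8) = 6; a(9) = 12; a(10) = 15; a(11) = 2; a(12) = 8; a(13) = 8; a(14) = 14; a(15) = 10; a(16) = 13; a(17) = 7; a(18) = 14; a(19) = 9; a(20) = 8; a(21) = 15; a(22) = 15; a(23) = 5; a(24) = 6; a(25) = 1; a(26) = 11; a(27) = 5; a(28) = 2; a(29) = 15; a(30) = 9; a(31) = 9; a(32) = 3; a(33) = 7; a(34) = 4; a(35) = 10; a(36) = 3; a(37) = 8; a(38) = 9.
Since (a(37), a(38)) = (a(1), a(2)) = (8, 9) (two consecutive terms determine the rest), the sequence is periodic with period 36.
The value 12 first appears (with n ≥ 3) at a(5).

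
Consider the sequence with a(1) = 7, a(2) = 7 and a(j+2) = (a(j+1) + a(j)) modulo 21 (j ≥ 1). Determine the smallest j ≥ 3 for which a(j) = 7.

7

Computing terms: a(1) = 7, a(2) = 7, a(3) = 14, a(4) = 0, a(5) = 14, a(6) = 14, a(7) = 7, a(8) = 0, a(9) = 7, a(10) = 7.
The sequence repeats with period 8.
The value 7 first appears (with j ≥ 3) at a(7).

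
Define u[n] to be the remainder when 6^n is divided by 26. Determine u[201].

18

Listing terms: u[1] = 6; u[2] = 10; u[3] = 8; u[4] = 22; u[5] = 2; u[6] = 12; u[7] = 20; u[8] = 16; u[9] = 18; u[10] = 4; u[11] = 24; u[12] = 14; u[13] = 6.
Since u[13] = u[1] = 6, the sequence is periodic with period 12.
(201 - 1) mod 12 = 8, so u[201] = u[9] = 18.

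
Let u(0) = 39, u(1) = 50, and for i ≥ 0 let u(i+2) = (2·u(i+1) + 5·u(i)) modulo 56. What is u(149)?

38

Computing terms: u(0) = 39; u(1) = 50; u(2) = 15; u(3) = 0; u(4) = 19; u(5) = 38; u(6) = 3; u(7) = 28; u(8) = 15; u(9) = 2; u(10) = 23; u(11) = 0; u(12) = 3; u(13) = 6; u(14) = 27; u(15) = 28; u(16) = 23; u(17) = 18; u(18) = 39; u(19) = 0; u(20) = 27; u(21) = 54; u(22) = 19; u(23) = 28; u(24) = 39; u(25) = 50.
Since (u(24), u(25)) = (u(0), u(1)) = (39, 50) (two consecutive terms determine the rest), the sequence is periodic with period 24.
(149 - 0) mod 24 = 5, so u(149) = u(5) = 38.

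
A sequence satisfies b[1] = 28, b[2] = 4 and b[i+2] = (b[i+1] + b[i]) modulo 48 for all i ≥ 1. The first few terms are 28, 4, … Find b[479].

We have b[1] = 28, b[2] = 4, b[3] = 32, b[4] = 36, b[5] = 20, b[6] = 8, b[7] = 28, b[8] = 36, b[9] = 16, b[10] = 4, b[11] = 20, b[12] = 24, b[13] = 44, b[14] = 20, b[15] = 16, b[16] = 36, b[17] = 4, b[18] = 40, b[19] = 44, b[20] = 36, b[21] = 32, b[22] = 20, b[23] = 4, b[24] = 24, b[25] = 28, b[26] = 4.
Since (b[25], b[26]) = (b[1], b[2]) = (28, 4) (two consecutive terms determine the rest), the sequence is periodic with period 24.
So b[479] = b[1 + ((479-1) mod 24)] = b[23] = 4.

4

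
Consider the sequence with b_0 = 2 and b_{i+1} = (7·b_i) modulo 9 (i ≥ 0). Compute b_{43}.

5

Computing terms: b_0 = 2; b_1 = 5; b_2 = 8; b_3 = 2.
Since b_3 = b_0 = 2, the sequence is periodic with period 3.
(43 - 0) mod 3 = 1, so b_{43} = b_1 = 5.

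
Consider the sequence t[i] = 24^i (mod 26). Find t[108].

Listing terms: t[1] = 24,  t[2] = 4,  t[3] = 18,  t[4] = 16,  t[5] = 20,  t[6] = 12,  t[7] = 2,  t[8] = 22,  t[9] = 8,  t[10] = 10,  t[11] = 6,  t[12] = 14,  t[13] = 24.
Since t[13] = t[1] = 24, the sequence is periodic with period 12.
So t[108] = t[1 + ((108-1) mod 12)] = t[12] = 14.

14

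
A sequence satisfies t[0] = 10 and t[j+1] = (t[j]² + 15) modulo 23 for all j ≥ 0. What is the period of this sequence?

Listing terms: t[0] = 10, t[1] = 0, t[2] = 15, t[3] = 10.
Since t[3] = t[0] = 10, the sequence is periodic with period 3.

3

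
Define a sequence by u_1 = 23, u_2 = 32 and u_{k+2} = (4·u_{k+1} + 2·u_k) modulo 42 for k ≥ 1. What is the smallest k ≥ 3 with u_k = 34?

10

u_1 = 23,  u_2 = 32,  u_3 = 6,  u_4 = 4,  u_5 = 28,  u_6 = 36,  u_7 = 32,  u_8 = 32,  u_9 = 24,  u_{10} = 34,  u_{11} = 16,  u_{12} = 6,  u_{13} = 14,  u_{14} = 26,  u_{15} = 6,  u_{16} = 34,  u_{17} = 22,  u_{18} = 30,  u_{19} = 38,  u_{20} = 2,  u_{21} = 0,  u_{22} = 4,  u_{23} = 16,  u_{24} = 30,  u_{25} = 26,  u_{26} = 38,  u_{27} = 36,  u_{28} = 10,  u_{29} = 28,  u_{30} = 6,  u_{31} = 38,  u_{32} = 38,  u_{33} = 18,  u_{34} = 22,  u_{35} = 40,  u_{36} = 36,  u_{37} = 14,  u_{38} = 2,  u_{39} = 36,  u_{40} = 22,  u_{41} = 34,  u_{42} = 12,  u_{43} = 32,  u_{44} = 26,  u_{45} = 0,  u_{46} = 10,  u_{47} = 40,  u_{48} = 12,  u_{49} = 2,  u_{50} = 32,  u_{51} = 6.
Since (u_{50}, u_{51}) = (u_2, u_3) = (32, 6) (two consecutive terms determine the rest), the sequence is eventually periodic: after a pre-period of length 1 it cycles with period 48.
The value 34 first appears (with k ≥ 3) at u_{10}.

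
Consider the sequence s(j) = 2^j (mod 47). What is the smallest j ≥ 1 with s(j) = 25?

18

Listing terms: s(0) = 1, s(1) = 2, s(2) = 4, s(3) = 8, s(4) = 16, s(5) = 32, s(6) = 17, s(7) = 34, s(8) = 21, s(9) = 42, s(10) = 37, s(11) = 27, s(12) = 7, s(13) = 14, s(14) = 28, s(15) = 9, s(16) = 18, s(17) = 36, s(18) = 25, s(19) = 3, s(20) = 6, s(21) = 12, s(22) = 24, s(23) = 1.
Since s(23) = s(0) = 1, the sequence is periodic with period 23.
The value 25 first appears (with j ≥ 1) at s(18).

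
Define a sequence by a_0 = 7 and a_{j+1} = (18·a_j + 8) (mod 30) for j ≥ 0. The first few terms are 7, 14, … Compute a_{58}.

Computing terms: a_0 = 7,  a_1 = 14,  a_2 = 20,  a_3 = 8,  a_4 = 2,  a_5 = 14.
Since a_5 = a_1 = 14, the sequence is eventually periodic: after a pre-period of length 1 it cycles with period 4.
For j ≥ 1, a_j depends only on (j - 1) mod 4. (58 - 1) mod 4 = 1, so a_{58} = a_2 = 20.

20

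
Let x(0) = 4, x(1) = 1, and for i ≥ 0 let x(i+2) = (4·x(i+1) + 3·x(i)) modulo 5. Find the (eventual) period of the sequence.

x(0) = 4,  x(1) = 1,  x(2) = 1,  x(3) = 2,  x(4) = 1,  x(5) = 0,  x(6) = 3,  x(7) = 2,  x(8) = 2,  x(9) = 4,  x(10) = 2,  x(11) = 0,  x(12) = 1,  x(13) = 4,  x(14) = 4,  x(15) = 3,  x(16) = 4,  x(17) = 0,  x(18) = 2,  x(19) = 3,  x(20) = 3,  x(21) = 1,  x(22) = 3,  x(23) = 0,  x(24) = 4,  x(25) = 1.
Since (x(24), x(25)) = (x(0), x(1)) = (4, 1) (two consecutive terms determine the rest), the sequence is periodic with period 24.

24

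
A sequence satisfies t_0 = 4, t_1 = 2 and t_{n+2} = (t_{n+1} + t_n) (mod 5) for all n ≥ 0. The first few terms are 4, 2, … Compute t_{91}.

Listing terms: t_0 = 4,  t_1 = 2,  t_2 = 1,  t_3 = 3,  t_4 = 4,  t_5 = 2.
Since (t_4, t_5) = (t_0, t_1) = (4, 2) (two consecutive terms determine the rest), the sequence is periodic with period 4.
So t_{91} = t_{0 + ((91-0) mod 4)} = t_3 = 3.

3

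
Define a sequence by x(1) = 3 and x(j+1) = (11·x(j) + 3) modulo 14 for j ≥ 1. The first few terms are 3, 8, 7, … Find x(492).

0

We have x(1) = 3, x(2) = 8, x(3) = 7, x(4) = 10, x(5) = 1, x(6) = 0, x(7) = 3.
The sequence repeats with period 6.
(492 - 1) mod 6 = 5, so x(492) = x(6) = 0.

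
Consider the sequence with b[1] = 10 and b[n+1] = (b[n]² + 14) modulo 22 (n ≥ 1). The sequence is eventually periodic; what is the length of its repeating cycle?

3

Computing terms: b[1] = 10,  b[2] = 4,  b[3] = 8,  b[4] = 12,  b[5] = 4.
Since b[5] = b[2] = 4, the sequence is eventually periodic: after a pre-period of length 1 it cycles with period 3.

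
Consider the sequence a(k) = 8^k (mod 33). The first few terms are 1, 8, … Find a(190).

1

a(0) = 1, a(1) = 8, a(2) = 31, a(3) = 17, a(4) = 4, a(5) = 32, a(6) = 25, a(7) = 2, a(8) = 16, a(9) = 29, a(10) = 1.
The sequence repeats with period 10.
(190 - 0) mod 10 = 0, so a(190) = a(0) = 1.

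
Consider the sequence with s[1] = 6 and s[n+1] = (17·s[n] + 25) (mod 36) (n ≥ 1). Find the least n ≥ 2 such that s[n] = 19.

2

Computing terms: s[1] = 6,  s[2] = 19,  s[3] = 24,  s[4] = 1,  s[5] = 6.
Since s[5] = s[1] = 6, the sequence is periodic with period 4.
The value 19 first appears (with n ≥ 2) at s[2].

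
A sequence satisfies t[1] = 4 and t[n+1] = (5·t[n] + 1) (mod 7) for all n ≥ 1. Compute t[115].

t[1] = 4, t[2] = 0, t[3] = 1, t[4] = 6, t[5] = 3, t[6] = 2, t[7] = 4.
The sequence repeats with period 6.
(115 - 1) mod 6 = 0, so t[115] = t[1] = 4.

4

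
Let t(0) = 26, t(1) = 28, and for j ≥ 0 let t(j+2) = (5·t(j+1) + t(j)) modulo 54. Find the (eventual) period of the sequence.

8

We have t(0) = 26, t(1) = 28, t(2) = 4, t(3) = 48, t(4) = 28, t(5) = 26, t(6) = 50, t(7) = 6, t(8) = 26, t(9) = 28.
Since (t(8), t(9)) = (t(0), t(1)) = (26, 28) (two consecutive terms determine the rest), the sequence is periodic with period 8.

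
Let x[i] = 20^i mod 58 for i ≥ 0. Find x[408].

Listing terms: x[0] = 1,  x[1] = 20,  x[2] = 52,  x[3] = 54,  x[4] = 36,  x[5] = 24,  x[6] = 16,  x[7] = 30,  x[8] = 20.
Since x[8] = x[1] = 20, the sequence is eventually periodic: after a pre-period of length 1 it cycles with period 7.
For i ≥ 1, x[i] depends only on (i - 1) mod 7. (408 - 1) mod 7 = 1, so x[408] = x[2] = 52.

52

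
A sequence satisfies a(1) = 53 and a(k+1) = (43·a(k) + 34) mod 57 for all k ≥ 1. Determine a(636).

Computing terms: a(1) = 53, a(2) = 33, a(3) = 28, a(4) = 41, a(5) = 30, a(6) = 13, a(7) = 23, a(8) = 54, a(9) = 19, a(10) = 53.
The sequence repeats with period 9.
So a(636) = a(1 + ((636-1) mod 9)) = a(6) = 13.

13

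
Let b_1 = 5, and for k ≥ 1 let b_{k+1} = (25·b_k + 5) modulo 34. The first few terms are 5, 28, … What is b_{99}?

25

Computing terms: b_1 = 5, b_2 = 28, b_3 = 25, b_4 = 18, b_5 = 13, b_6 = 24, b_7 = 27, b_8 = 0, b_9 = 5.
The sequence repeats with period 8.
(99 - 1) mod 8 = 2, so b_{99} = b_3 = 25.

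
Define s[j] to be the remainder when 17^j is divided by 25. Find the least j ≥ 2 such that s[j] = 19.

6

Computing terms: s[1] = 17; s[2] = 14; s[3] = 13; s[4] = 21; s[5] = 7; s[6] = 19; s[7] = 23; s[8] = 16; s[9] = 22; s[10] = 24; s[11] = 8; s[12] = 11; s[13] = 12; s[14] = 4; s[15] = 18; s[16] = 6; s[17] = 2; s[18] = 9; s[19] = 3; s[20] = 1; s[21] = 17.
Since s[21] = s[1] = 17, the sequence is periodic with period 20.
The value 19 first appears (with j ≥ 2) at s[6].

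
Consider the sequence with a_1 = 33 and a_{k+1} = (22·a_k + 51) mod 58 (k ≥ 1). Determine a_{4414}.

9

We have a_1 = 33; a_2 = 23; a_3 = 35; a_4 = 9; a_5 = 17; a_6 = 19; a_7 = 5; a_8 = 45; a_9 = 55; a_{10} = 43; a_{11} = 11; a_{12} = 3; a_{13} = 1; a_{14} = 15; a_{15} = 33.
The sequence repeats with period 14.
So a_{4414} = a_{1 + ((4414-1) mod 14)} = a_4 = 9.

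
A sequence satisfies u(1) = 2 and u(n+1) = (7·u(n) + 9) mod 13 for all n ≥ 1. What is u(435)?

Listing terms: u(1) = 2,  u(2) = 10,  u(3) = 1,  u(4) = 3,  u(5) = 4,  u(6) = 11,  u(7) = 8,  u(8) = 0,  u(9) = 9,  u(10) = 7,  u(11) = 6,  u(12) = 12,  u(13) = 2.
The sequence repeats with period 12.
So u(435) = u(1 + ((435-1) mod 12)) = u(3) = 1.

1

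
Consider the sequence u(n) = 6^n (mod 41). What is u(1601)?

Listing terms: u(1) = 6,  u(2) = 36,  u(3) = 11,  u(4) = 25,  u(5) = 27,  u(6) = 39,  u(7) = 29,  u(8) = 10,  u(9) = 19,  u(10) = 32,  u(11) = 28,  u(12) = 4,  u(13) = 24,  u(14) = 21,  u(15) = 3,  u(16) = 18,  u(17) = 26,  u(18) = 33,  u(19) = 34,  u(20) = 40,  u(21) = 35,  u(22) = 5,  u(23) = 30,  u(24) = 16,  u(25) = 14,  u(26) = 2,  u(27) = 12,  u(28) = 31,  u(29) = 22,  u(30) = 9,  u(31) = 13,  u(32) = 37,  u(33) = 17,  u(34) = 20,  u(35) = 38,  u(36) = 23,  u(37) = 15,  u(38) = 8,  u(39) = 7,  u(40) = 1,  u(41) = 6.
The sequence repeats with period 40.
So u(1601) = u(1 + ((1601-1) mod 40)) = u(1) = 6.

6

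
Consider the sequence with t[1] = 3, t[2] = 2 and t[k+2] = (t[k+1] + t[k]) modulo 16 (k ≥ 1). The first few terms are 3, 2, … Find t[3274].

Listing terms: t[1] = 3; t[2] = 2; t[3] = 5; t[4] = 7; t[5] = 12; t[6] = 3; t[7] = 15; t[8] = 2; t[9] = 1; t[10] = 3; t[11] = 4; t[12] = 7; t[13] = 11; t[14] = 2; t[15] = 13; t[16] = 15; t[17] = 12; t[18] = 11; t[19] = 7; t[20] = 2; t[21] = 9; t[22] = 11; t[23] = 4; t[24] = 15; t[25] = 3; t[26] = 2.
Since (t[25], t[26]) = (t[1], t[2]) = (3, 2) (two consecutive terms determine the rest), the sequence is periodic with period 24.
(3274 - 1) mod 24 = 9, so t[3274] = t[10] = 3.

3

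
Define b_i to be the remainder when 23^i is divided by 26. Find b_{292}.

3

Listing terms: b_1 = 23, b_2 = 9, b_3 = 25, b_4 = 3, b_5 = 17, b_6 = 1, b_7 = 23.
The sequence repeats with period 6.
So b_{292} = b_{1 + ((292-1) mod 6)} = b_4 = 3.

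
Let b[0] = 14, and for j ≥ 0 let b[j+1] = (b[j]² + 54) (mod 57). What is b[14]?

b[0] = 14,  b[1] = 22,  b[2] = 25,  b[3] = 52,  b[4] = 22.
Since b[4] = b[1] = 22, the sequence is eventually periodic: after a pre-period of length 1 it cycles with period 3.
For j ≥ 1, b[j] depends only on (j - 1) mod 3. (14 - 1) mod 3 = 1, so b[14] = b[2] = 25.

25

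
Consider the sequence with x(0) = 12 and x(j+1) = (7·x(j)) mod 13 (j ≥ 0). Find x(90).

1

Listing terms: x(0) = 12,  x(1) = 6,  x(2) = 3,  x(3) = 8,  x(4) = 4,  x(5) = 2,  x(6) = 1,  x(7) = 7,  x(8) = 10,  x(9) = 5,  x(10) = 9,  x(11) = 11,  x(12) = 12.
Since x(12) = x(0) = 12, the sequence is periodic with period 12.
(90 - 0) mod 12 = 6, so x(90) = x(6) = 1.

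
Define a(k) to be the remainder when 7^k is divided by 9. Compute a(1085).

4

We have a(0) = 1; a(1) = 7; a(2) = 4; a(3) = 1.
The sequence repeats with period 3.
(1085 - 0) mod 3 = 2, so a(1085) = a(2) = 4.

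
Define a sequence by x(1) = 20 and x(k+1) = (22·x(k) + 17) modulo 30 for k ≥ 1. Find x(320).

x(1) = 20,  x(2) = 7,  x(3) = 21,  x(4) = 29,  x(5) = 25,  x(6) = 27,  x(7) = 11,  x(8) = 19,  x(9) = 15,  x(10) = 17,  x(11) = 1,  x(12) = 9,  x(13) = 5,  x(14) = 7.
Since x(14) = x(2) = 7, the sequence is eventually periodic: after a pre-period of length 1 it cycles with period 12.
For k ≥ 2, x(k) depends only on (k - 2) mod 12. (320 - 2) mod 12 = 6, so x(320) = x(8) = 19.

19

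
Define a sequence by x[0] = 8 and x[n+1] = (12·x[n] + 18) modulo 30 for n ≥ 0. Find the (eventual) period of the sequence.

We have x[0] = 8; x[1] = 24; x[2] = 6; x[3] = 0; x[4] = 18; x[5] = 24.
Since x[5] = x[1] = 24, the sequence is eventually periodic: after a pre-period of length 1 it cycles with period 4.

4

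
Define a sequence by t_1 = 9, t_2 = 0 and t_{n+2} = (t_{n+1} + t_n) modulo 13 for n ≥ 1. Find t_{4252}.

6

Listing terms: t_1 = 9,  t_2 = 0,  t_3 = 9,  t_4 = 9,  t_5 = 5,  t_6 = 1,  t_7 = 6,  t_8 = 7,  t_9 = 0,  t_{10} = 7,  t_{11} = 7,  t_{12} = 1,  t_{13} = 8,  t_{14} = 9,  t_{15} = 4,  t_{16} = 0,  t_{17} = 4,  t_{18} = 4,  t_{19} = 8,  t_{20} = 12,  t_{21} = 7,  t_{22} = 6,  t_{23} = 0,  t_{24} = 6,  t_{25} = 6,  t_{26} = 12,  t_{27} = 5,  t_{28} = 4,  t_{29} = 9,  t_{30} = 0.
Since (t_{29}, t_{30}) = (t_1, t_2) = (9, 0) (two consecutive terms determine the rest), the sequence is periodic with period 28.
So t_{4252} = t_{1 + ((4252-1) mod 28)} = t_{24} = 6.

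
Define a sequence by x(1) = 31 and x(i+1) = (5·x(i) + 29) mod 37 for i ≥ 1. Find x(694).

28

x(1) = 31, x(2) = 36, x(3) = 24, x(4) = 1, x(5) = 34, x(6) = 14, x(7) = 25, x(8) = 6, x(9) = 22, x(10) = 28, x(11) = 21, x(12) = 23, x(13) = 33, x(14) = 9, x(15) = 0, x(16) = 29, x(17) = 26, x(18) = 11, x(19) = 10, x(20) = 5, x(21) = 17, x(22) = 3, x(23) = 7, x(24) = 27, x(25) = 16, x(26) = 35, x(27) = 19, x(28) = 13, x(29) = 20, x(30) = 18, x(31) = 8, x(32) = 32, x(33) = 4, x(34) = 12, x(35) = 15, x(36) = 30, x(37) = 31.
The sequence repeats with period 36.
So x(694) = x(1 + ((694-1) mod 36)) = x(10) = 28.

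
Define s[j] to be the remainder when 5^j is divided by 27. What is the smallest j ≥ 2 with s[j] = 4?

4

s[1] = 5; s[2] = 25; s[3] = 17; s[4] = 4; s[5] = 20; s[6] = 19; s[7] = 14; s[8] = 16; s[9] = 26; s[10] = 22; s[11] = 2; s[12] = 10; s[13] = 23; s[14] = 7; s[15] = 8; s[16] = 13; s[17] = 11; s[18] = 1; s[19] = 5.
Since s[19] = s[1] = 5, the sequence is periodic with period 18.
The value 4 first appears (with j ≥ 2) at s[4].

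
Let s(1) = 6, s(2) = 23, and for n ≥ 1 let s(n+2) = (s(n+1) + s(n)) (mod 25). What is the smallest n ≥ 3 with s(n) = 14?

7

s(1) = 6, s(2) = 23, s(3) = 4, s(4) = 2, s(5) = 6, s(6) = 8, s(7) = 14, s(8) = 22, s(9) = 11, s(10) = 8, s(11) = 19, s(12) = 2, s(13) = 21, s(14) = 23, s(15) = 19, s(16) = 17, s(17) = 11, s(18) = 3, s(19) = 14, s(20) = 17, s(21) = 6, s(22) = 23.
The sequence repeats with period 20.
The value 14 first appears (with n ≥ 3) at s(7).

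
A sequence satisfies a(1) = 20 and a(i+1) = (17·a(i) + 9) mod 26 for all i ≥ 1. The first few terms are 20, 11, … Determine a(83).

Computing terms: a(1) = 20,  a(2) = 11,  a(3) = 14,  a(4) = 13,  a(5) = 22,  a(6) = 19,  a(7) = 20.
Since a(7) = a(1) = 20, the sequence is periodic with period 6.
So a(83) = a(1 + ((83-1) mod 6)) = a(5) = 22.

22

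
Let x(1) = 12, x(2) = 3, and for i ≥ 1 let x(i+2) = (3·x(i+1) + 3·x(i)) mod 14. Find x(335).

1

Computing terms: x(1) = 12; x(2) = 3; x(3) = 3; x(4) = 4; x(5) = 7; x(6) = 5; x(7) = 8; x(8) = 11; x(9) = 1; x(10) = 8; x(11) = 13; x(12) = 7; x(13) = 4; x(14) = 5; x(15) = 13; x(16) = 12; x(17) = 5; x(18) = 9; x(19) = 0; x(20) = 13; x(21) = 11; x(22) = 2; x(23) = 11; x(24) = 11; x(25) = 10; x(26) = 7; x(27) = 9; x(28) = 6; x(29) = 3; x(30) = 13; x(31) = 6; x(32) = 1; x(33) = 7; x(34) = 10; x(35) = 9; x(36) = 1; x(37) = 2; x(38) = 9; x(39) = 5; x(40) = 0; x(41) = 1; x(42) = 3; x(43) = 12; x(44) = 3.
Since (x(43), x(44)) = (x(1), x(2)) = (12, 3) (two consecutive terms determine the rest), the sequence is periodic with period 42.
(335 - 1) mod 42 = 40, so x(335) = x(41) = 1.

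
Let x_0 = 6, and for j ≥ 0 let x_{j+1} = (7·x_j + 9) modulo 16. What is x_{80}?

6

We have x_0 = 6,  x_1 = 3,  x_2 = 14,  x_3 = 11,  x_4 = 6.
Since x_4 = x_0 = 6, the sequence is periodic with period 4.
So x_{80} = x_{0 + ((80-0) mod 4)} = x_0 = 6.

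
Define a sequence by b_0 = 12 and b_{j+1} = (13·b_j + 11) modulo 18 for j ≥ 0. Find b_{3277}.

b_0 = 12, b_1 = 5, b_2 = 4, b_3 = 9, b_4 = 2, b_5 = 1, b_6 = 6, b_7 = 17, b_8 = 16, b_9 = 3, b_{10} = 14, b_{11} = 13, b_{12} = 0, b_{13} = 11, b_{14} = 10, b_{15} = 15, b_{16} = 8, b_{17} = 7, b_{18} = 12.
The sequence repeats with period 18.
(3277 - 0) mod 18 = 1, so b_{3277} = b_1 = 5.

5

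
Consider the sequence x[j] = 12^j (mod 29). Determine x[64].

1

x[1] = 12, x[2] = 28, x[3] = 17, x[4] = 1, x[5] = 12.
The sequence repeats with period 4.
So x[64] = x[1 + ((64-1) mod 4)] = x[4] = 1.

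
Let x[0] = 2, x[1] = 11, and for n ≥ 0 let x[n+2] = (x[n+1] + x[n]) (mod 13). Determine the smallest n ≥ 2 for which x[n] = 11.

Listing terms: x[0] = 2,  x[1] = 11,  x[2] = 0,  x[3] = 11,  x[4] = 11,  x[5] = 9,  x[6] = 7,  x[7] = 3,  x[8] = 10,  x[9] = 0,  x[10] = 10,  x[11] = 10,  x[12] = 7,  x[13] = 4,  x[14] = 11,  x[15] = 2,  x[16] = 0,  x[17] = 2,  x[18] = 2,  x[19] = 4,  x[20] = 6,  x[21] = 10,  x[22] = 3,  x[23] = 0,  x[24] = 3,  x[25] = 3,  x[26] = 6,  x[27] = 9,  x[28] = 2,  x[29] = 11.
Since (x[28], x[29]) = (x[0], x[1]) = (2, 11) (two consecutive terms determine the rest), the sequence is periodic with period 28.
The value 11 first appears (with n ≥ 2) at x[3].

3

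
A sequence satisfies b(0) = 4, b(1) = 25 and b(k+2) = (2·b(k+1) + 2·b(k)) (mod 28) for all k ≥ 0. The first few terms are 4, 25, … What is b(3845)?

24

Computing terms: b(0) = 4, b(1) = 25, b(2) = 2, b(3) = 26, b(4) = 0, b(5) = 24, b(6) = 20, b(7) = 4, b(8) = 20, b(9) = 20, b(10) = 24, b(11) = 4, b(12) = 0, b(13) = 8, b(14) = 16, b(15) = 20, b(16) = 16, b(17) = 16, b(18) = 8, b(19) = 20, b(20) = 0, b(21) = 12, b(22) = 24, b(23) = 16, b(24) = 24, b(25) = 24, b(26) = 12, b(27) = 16, b(28) = 0, b(29) = 4, b(30) = 8, b(31) = 24, b(32) = 8, b(33) = 8, b(34) = 4, b(35) = 24, b(36) = 0, b(37) = 20, b(38) = 12, b(39) = 8, b(40) = 12, b(41) = 12, b(42) = 20, b(43) = 8, b(44) = 0, b(45) = 16, b(46) = 4, b(47) = 12, b(48) = 4, b(49) = 4, b(50) = 16, b(51) = 12, b(52) = 0, b(53) = 24.
Since (b(52), b(53)) = (b(4), b(5)) = (0, 24) (two consecutive terms determine the rest), the sequence is eventually periodic: after a pre-period of length 4 it cycles with period 48.
For k ≥ 4, b(k) depends only on (k - 4) mod 48. (3845 - 4) mod 48 = 1, so b(3845) = b(5) = 24.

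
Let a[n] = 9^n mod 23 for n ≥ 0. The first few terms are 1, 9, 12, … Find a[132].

a[0] = 1, a[1] = 9, a[2] = 12, a[3] = 16, a[4] = 6, a[5] = 8, a[6] = 3, a[7] = 4, a[8] = 13, a[9] = 2, a[10] = 18, a[11] = 1.
The sequence repeats with period 11.
So a[132] = a[0 + ((132-0) mod 11)] = a[0] = 1.

1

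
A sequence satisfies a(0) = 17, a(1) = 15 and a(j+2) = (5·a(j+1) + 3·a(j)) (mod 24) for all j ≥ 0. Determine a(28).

Listing terms: a(0) = 17,  a(1) = 15,  a(2) = 6,  a(3) = 3,  a(4) = 9,  a(5) = 6,  a(6) = 9,  a(7) = 15,  a(8) = 6.
Since (a(7), a(8)) = (a(1), a(2)) = (15, 6) (two consecutive terms determine the rest), the sequence is eventually periodic: after a pre-period of length 1 it cycles with period 6.
For j ≥ 1, a(j) depends only on (j - 1) mod 6. (28 - 1) mod 6 = 3, so a(28) = a(4) = 9.

9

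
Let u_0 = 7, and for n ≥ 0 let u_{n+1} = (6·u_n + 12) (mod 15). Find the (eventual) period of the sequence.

Listing terms: u_0 = 7; u_1 = 9; u_2 = 6; u_3 = 3; u_4 = 0; u_5 = 12; u_6 = 9.
Since u_6 = u_1 = 9, the sequence is eventually periodic: after a pre-period of length 1 it cycles with period 5.

5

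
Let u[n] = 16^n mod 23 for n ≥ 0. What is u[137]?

6

We have u[0] = 1,  u[1] = 16,  u[2] = 3,  u[3] = 2,  u[4] = 9,  u[5] = 6,  u[6] = 4,  u[7] = 18,  u[8] = 12,  u[9] = 8,  u[10] = 13,  u[11] = 1.
The sequence repeats with period 11.
So u[137] = u[0 + ((137-0) mod 11)] = u[5] = 6.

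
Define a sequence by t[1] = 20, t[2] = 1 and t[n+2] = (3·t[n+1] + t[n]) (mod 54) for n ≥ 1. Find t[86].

37

Listing terms: t[1] = 20, t[2] = 1, t[3] = 23, t[4] = 16, t[5] = 17, t[6] = 13, t[7] = 2, t[8] = 19, t[9] = 5, t[10] = 34, t[11] = 53, t[12] = 31, t[13] = 38, t[14] = 37, t[15] = 41, t[16] = 52, t[17] = 35, t[18] = 49, t[19] = 20, t[20] = 1.
The sequence repeats with period 18.
So t[86] = t[1 + ((86-1) mod 18)] = t[14] = 37.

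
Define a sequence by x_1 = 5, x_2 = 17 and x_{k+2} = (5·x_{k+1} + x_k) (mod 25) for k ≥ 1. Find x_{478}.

17

x_1 = 5, x_2 = 17, x_3 = 15, x_4 = 17, x_5 = 0, x_6 = 17, x_7 = 10, x_8 = 17, x_9 = 20, x_{10} = 17, x_{11} = 5, x_{12} = 17.
Since (x_{11}, x_{12}) = (x_1, x_2) = (5, 17) (two consecutive terms determine the rest), the sequence is periodic with period 10.
So x_{478} = x_{1 + ((478-1) mod 10)} = x_8 = 17.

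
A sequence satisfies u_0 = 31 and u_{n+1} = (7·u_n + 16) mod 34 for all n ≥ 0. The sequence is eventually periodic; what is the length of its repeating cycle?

16

Computing terms: u_0 = 31; u_1 = 29; u_2 = 15; u_3 = 19; u_4 = 13; u_5 = 5; u_6 = 17; u_7 = 33; u_8 = 9; u_9 = 11; u_{10} = 25; u_{11} = 21; u_{12} = 27; u_{13} = 1; u_{14} = 23; u_{15} = 7; u_{16} = 31.
Since u_{16} = u_0 = 31, the sequence is periodic with period 16.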